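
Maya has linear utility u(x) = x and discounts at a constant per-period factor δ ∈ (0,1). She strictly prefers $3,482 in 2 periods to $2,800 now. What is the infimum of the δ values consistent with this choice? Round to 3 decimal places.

Comparing present values: 2800 < δ^2·3482.
So δ^2 > 2800/3482 = 0.80414; taking the square root of both positive sides preserves the inequality.
δ > (2800/3482)^(1/2) ≈ 0.897.

δ > 0.897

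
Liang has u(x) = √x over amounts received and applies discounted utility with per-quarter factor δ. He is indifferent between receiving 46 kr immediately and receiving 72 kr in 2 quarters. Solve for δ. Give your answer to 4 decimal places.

δ ≈ 0.8940

The payoff in 2 quarters is discounted by δ^2, so u(46) = δ^2·u(72) and δ^2 = u(46)/u(72).
With u(x) = √x: δ^2 = √46/√72 = √(46/72) = 0.79931.
Taking the square root: δ = 0.79931^(1/2) ≈ 0.8940.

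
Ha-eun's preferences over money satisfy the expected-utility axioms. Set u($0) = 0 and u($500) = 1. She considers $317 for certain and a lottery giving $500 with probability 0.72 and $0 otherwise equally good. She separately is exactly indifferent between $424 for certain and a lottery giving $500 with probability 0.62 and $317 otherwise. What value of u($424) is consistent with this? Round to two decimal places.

From the first indifference, u($317) = 0.72·u($500) + 0.28·u($0) = 0.72·1 + 0.28·0 = 0.72.
The second indifference gives u($424) = 0.62·u($500) + 0.38·u($317) = 0.62·1.00 + 0.38·0.72 = 0.8936.

0.89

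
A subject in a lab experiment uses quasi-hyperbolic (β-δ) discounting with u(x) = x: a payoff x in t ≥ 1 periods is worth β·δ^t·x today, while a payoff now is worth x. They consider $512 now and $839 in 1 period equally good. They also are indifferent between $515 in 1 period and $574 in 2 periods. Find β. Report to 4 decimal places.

The second indifference involves only future payoffs, so β cancels: β·δ^1·515 = β·δ^2·574, giving δ = 515/574 = 0.89721.
The first indifference: 512 = β·δ·839, so β = 512/(δ·839) = 512/(0.89721·839) ≈ 0.6802.

β ≈ 0.6802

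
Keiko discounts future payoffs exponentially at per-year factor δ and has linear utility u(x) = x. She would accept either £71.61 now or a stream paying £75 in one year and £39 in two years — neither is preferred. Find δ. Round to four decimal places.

Equating present values: 71.61 = 75δ + 39δ².
So 39δ² + 75δ − 71.61 = 0.
By the quadratic formula (taking the positive root), δ = (−75 + √16796.16) / 78 ≈ 0.7000.

δ ≈ 0.7000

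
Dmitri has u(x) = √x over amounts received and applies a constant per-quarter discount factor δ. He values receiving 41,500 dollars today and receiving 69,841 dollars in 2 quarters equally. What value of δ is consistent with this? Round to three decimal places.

Indifference means u(41500) = δ^2 · u(69841), so δ^2 = u(41500)/u(69841).
Since u(x) = √x, δ^2 = √(41500/69841) = 0.77085.
So δ = 0.77085^(1/2) ≈ 0.878.

δ ≈ 0.878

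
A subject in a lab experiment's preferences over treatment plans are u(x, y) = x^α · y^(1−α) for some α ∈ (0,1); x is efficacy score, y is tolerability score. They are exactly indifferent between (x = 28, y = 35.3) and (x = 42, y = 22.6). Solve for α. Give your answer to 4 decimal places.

α ≈ 0.5238

The Cobb–Douglas utilities coincide, so 28^α·35.3^(1−α) = 42^α·22.6^(1−α).
Taking logs: α·ln 28 + (1−α)·ln 35.3 = α·ln 42 + (1−α)·ln 22.6, i.e. α·-0.4054651 = (1−α)·-0.4459331.
With A = -0.4054651 and B = -0.4459331: α·A = (1−α)·B, so α = B/(A+B) = -0.4459331/-0.8513982 ≈ 0.5238.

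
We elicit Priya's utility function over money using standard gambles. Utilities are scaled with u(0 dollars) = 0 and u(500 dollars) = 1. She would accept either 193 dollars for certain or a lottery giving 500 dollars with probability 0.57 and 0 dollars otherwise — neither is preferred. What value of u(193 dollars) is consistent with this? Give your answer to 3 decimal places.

The indifference gives u(193 dollars) = 0.57·u(500 dollars) + 0.43·u(0 dollars) = 0.57·1 + 0.43·0 = 0.57.

0.570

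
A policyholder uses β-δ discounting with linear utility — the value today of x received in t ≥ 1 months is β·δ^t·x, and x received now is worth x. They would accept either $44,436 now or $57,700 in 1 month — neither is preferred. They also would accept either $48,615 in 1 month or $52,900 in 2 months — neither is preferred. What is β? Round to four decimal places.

From the later pair, β·δ^1·48615 = β·δ^2·52900; dividing through, δ = 48615/52900 = 0.91900.
The first indifference: 44436 = β·δ·57700, so β = 44436/(δ·57700) = 44436/(0.91900·57700) ≈ 0.8380.

β ≈ 0.8380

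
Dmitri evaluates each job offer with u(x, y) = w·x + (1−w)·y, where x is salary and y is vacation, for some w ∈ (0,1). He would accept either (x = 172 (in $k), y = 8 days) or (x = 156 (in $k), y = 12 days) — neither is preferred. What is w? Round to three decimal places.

w = 0.200

Equating utilities: w·172 + (1−w)·8 = w·156 + (1−w)·12.
Collecting terms: w·16 = (1−w)·4.
Hence w = 4/(16+4) = 4/20 = 0.200.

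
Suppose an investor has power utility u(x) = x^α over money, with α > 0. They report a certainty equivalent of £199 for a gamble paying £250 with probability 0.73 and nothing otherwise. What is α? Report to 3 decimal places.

EU(lottery) = 0.73·250^α + 0.27·0 = 0.73·250^α.
Setting u(199) equal to that: 199^α = 0.73·250^α ⇒ (199/250)^α = 0.73.
α = ln(0.73) / ln(199/250) = -0.314711/-0.228156 ≈ 1.379.

α ≈ 1.379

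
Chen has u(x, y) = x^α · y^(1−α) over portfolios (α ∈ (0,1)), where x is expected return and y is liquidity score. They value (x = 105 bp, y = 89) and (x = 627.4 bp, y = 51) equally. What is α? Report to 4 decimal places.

α ≈ 0.2375

Set the two utilities equal: 105^α·89^(1−α) = 627.4^α·51^(1−α).
(105/627.4)^α = (51/89)^(1−α); take logs: α·ln(105/627.4) = (1−α)·ln(51/89), i.e. α·-1.7876239 = (1−α)·-0.5568107.
Thus α·(-2.3444346) = -0.5568107, so α = -0.5568107/-2.3444346 ≈ 0.2375.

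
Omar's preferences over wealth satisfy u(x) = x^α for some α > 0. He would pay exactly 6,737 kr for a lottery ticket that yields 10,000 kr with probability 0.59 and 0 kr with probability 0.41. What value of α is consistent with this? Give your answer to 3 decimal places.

α ≈ 1.336

EU(lottery) = 0.59·10000^α + 0.41·0 = 0.59·10000^α.
Setting u(6737) equal to that: 6737^α = 0.59·10000^α ⇒ (6737/10000)^α = 0.59.
Taking logs: α·ln(6737/10000) = ln(0.59), so α = -0.527633 / -0.394970 ≈ 1.336.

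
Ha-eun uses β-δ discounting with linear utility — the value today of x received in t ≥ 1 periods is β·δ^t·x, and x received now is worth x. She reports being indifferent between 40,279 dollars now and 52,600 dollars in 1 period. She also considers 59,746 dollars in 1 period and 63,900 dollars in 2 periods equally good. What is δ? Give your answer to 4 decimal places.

From the later pair, β·δ^1·59746 = β·δ^2·63900; dividing through, δ = 59746/63900 = 0.93499.

δ ≈ 0.9350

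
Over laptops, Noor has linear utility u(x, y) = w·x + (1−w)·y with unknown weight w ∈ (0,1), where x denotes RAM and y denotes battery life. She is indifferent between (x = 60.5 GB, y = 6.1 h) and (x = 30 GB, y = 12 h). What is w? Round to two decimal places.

w = 0.16

Indifference: w·60.5 + (1−w)·6.1 = w·30 + (1−w)·12.
w·(60.5−30) = (1−w)·(12−6.1), i.e. w·30.5 = (1−w)·5.9.
The marginal rate of substitution is 5.9/30.5, so w = 5.9/(30.5+5.9) = 0.16.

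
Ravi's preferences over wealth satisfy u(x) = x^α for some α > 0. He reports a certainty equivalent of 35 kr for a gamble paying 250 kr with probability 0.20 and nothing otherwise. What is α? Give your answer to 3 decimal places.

Since u(0) = 0, the lottery's EU is 0.20·250^α.
Equating: 35^α = 0.20·250^α, i.e. 0.1400^α = 0.20.
Taking logs: α·ln(35/250) = ln(0.20), so α = -1.609438 / -1.966113 ≈ 0.819.

α ≈ 0.819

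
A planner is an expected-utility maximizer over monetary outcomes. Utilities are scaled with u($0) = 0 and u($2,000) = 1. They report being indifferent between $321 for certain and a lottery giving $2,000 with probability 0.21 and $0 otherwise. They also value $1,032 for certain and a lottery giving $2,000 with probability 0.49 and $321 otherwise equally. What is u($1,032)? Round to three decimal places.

The first gamble pins u($321): it must equal 0.21·1 + 0.79·0 = 0.21.
Then u($1,032) = 0.49·u($2,000) + 0.51·u($321) = 0.49·1.00 + 0.51·0.21 = 0.5971.

0.597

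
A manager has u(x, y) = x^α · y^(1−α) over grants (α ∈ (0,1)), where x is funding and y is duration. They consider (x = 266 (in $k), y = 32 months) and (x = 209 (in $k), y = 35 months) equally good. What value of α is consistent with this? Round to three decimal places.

α ≈ 0.271

Indifference: 266^α · 32^(1−α) = 209^α · 35^(1−α).
Taking logs: α·ln 266 + (1−α)·ln 32 = α·ln 209 + (1−α)·ln 35, i.e. α·0.241162 = (1−α)·0.089612.
So α/(1−α) = (0.089612)/(0.241162) = 0.371584, and α = 0.371584/1.371584 ≈ 0.271.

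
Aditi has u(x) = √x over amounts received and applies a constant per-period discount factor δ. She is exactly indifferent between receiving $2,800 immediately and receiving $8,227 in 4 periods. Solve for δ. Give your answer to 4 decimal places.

δ ≈ 0.8740

Indifference means u(2800) = δ^4 · u(8227), so δ^4 = u(2800)/u(8227).
Since u(x) = √x, δ^4 = √(2800/8227) = 0.58339.
Taking the 4th root: δ = 0.58339^(1/4) ≈ 0.8740.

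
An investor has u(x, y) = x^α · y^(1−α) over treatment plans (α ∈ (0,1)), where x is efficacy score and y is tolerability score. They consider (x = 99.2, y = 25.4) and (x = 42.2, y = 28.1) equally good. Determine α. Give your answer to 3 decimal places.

Indifference: 99.2^α · 25.4^(1−α) = 42.2^α · 28.1^(1−α).
(99.2/42.2)^α = (28.1/25.4)^(1−α); take logs: α·ln(99.2/42.2) = (1−α)·ln(28.1/25.4), i.e. α·0.854718 = (1−α)·0.101020.
So α/(1−α) = (0.101020)/(0.854718) = 0.118191, and α = 0.118191/1.118191 ≈ 0.106.

α ≈ 0.106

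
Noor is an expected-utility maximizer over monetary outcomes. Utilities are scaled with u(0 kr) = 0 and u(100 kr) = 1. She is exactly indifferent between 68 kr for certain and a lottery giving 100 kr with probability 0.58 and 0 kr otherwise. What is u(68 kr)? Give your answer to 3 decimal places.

0.580

The indifference gives u(68 kr) = 0.58·u(100 kr) + 0.42·u(0 kr) = 0.58·1 + 0.42·0 = 0.58.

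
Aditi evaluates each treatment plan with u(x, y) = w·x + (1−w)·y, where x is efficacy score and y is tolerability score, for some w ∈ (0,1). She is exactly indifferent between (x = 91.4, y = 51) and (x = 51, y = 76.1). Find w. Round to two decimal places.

w = 0.38

Equating utilities: w·91.4 + (1−w)·51 = w·51 + (1−w)·76.1.
Rearranging, 40.4·w − 25.1·(1−w) = 0.
So w/(1−w) = 25.1/40.4 = 0.6213, giving w = 25.1/(40.4+25.1) = 0.38.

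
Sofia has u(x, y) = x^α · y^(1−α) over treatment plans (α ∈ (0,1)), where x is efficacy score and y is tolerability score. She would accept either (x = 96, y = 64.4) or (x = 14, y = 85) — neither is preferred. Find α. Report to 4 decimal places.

Set the two utilities equal: 96^α·64.4^(1−α) = 14^α·85^(1−α).
Rearrange to (96/14)^α = (85/64.4)^(1−α) and take logs: α·1.9252909 = (1−α)·0.2775376.
Thus α·(2.2028285) = 0.2775376, so α = 0.2775376/2.2028285 ≈ 0.1260.

α ≈ 0.1260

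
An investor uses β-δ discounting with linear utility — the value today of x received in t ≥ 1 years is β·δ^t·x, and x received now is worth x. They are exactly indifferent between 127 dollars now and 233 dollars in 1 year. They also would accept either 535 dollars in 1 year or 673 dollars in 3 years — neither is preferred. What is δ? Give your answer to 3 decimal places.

δ ≈ 0.892

Both payoffs in the second observation are in the future, so β drops out: δ^1·535 = δ^3·673 ⇒ δ^2 = 535/673 = 0.79495, so δ = 0.89160.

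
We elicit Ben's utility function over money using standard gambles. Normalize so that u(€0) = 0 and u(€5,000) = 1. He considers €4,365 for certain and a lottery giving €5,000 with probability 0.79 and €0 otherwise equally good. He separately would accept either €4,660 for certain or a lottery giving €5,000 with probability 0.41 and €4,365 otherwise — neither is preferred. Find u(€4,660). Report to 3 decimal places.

0.876

First, u(€4,365) = 0.79·u(€5,000) + 0.21·u(€0) = 0.79.
Chaining: u(€4,660) = 0.41·1.00 + 0.59·0.79 = 0.8761.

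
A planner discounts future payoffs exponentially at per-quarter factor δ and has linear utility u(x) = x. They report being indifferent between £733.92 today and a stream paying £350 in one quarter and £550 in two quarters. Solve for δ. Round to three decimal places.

δ ≈ 0.880

The stream is worth 350δ + 550δ² today, so 350δ + 550δ² = 733.92.
Rearranged: 550δ² + 350δ − 733.92 = 0.
By the quadratic formula (taking the positive root), δ = (−350 + √1737124.00) / 1100 ≈ 0.880.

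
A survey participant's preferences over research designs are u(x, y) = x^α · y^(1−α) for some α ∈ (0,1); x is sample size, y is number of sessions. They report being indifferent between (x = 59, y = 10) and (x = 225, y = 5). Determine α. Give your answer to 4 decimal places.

α ≈ 0.3412

The Cobb–Douglas utilities coincide, so 59^α·10^(1−α) = 225^α·5^(1−α).
(59/225)^α = (5/10)^(1−α); take logs: α·ln(59/225) = (1−α)·ln(5/10), i.e. α·-1.3385630 = (1−α)·-0.6931472.
So α/(1−α) = (-0.6931472)/(-1.3385630) = 0.5178293, and α = 0.5178293/1.5178293 ≈ 0.3412.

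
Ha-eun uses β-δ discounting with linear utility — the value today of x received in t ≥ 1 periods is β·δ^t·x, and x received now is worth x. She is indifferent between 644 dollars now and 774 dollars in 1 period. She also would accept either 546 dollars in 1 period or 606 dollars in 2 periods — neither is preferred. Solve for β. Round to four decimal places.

β ≈ 0.9235

Both payoffs in the second observation are in the future, so β drops out: δ^1·546 = δ^2·606 ⇒ δ = 546/606 = 0.90099.
Substituting δ into 644 = β·δ·774: β = 644/(697.366) ≈ 0.9235.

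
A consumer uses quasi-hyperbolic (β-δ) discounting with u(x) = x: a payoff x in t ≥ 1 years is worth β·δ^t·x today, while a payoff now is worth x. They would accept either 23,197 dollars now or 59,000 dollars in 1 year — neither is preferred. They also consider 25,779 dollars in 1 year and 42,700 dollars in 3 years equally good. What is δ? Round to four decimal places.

The second indifference involves only future payoffs, so β cancels: β·δ^1·25779 = β·δ^3·42700, giving δ^2 = 25779/42700 = 0.60372, so δ = 0.77700.

δ ≈ 0.7770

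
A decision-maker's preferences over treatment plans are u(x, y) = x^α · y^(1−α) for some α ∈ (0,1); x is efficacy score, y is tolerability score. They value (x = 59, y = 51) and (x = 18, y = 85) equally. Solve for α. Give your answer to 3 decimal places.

α ≈ 0.301

Indifference: 59^α · 51^(1−α) = 18^α · 85^(1−α).
Taking logs: α·ln 59 + (1−α)·ln 51 = α·ln 18 + (1−α)·ln 85, i.e. α·1.187166 = (1−α)·0.510826.
So α/(1−α) = (0.510826)/(1.187166) = 0.430290, and α = 0.430290/1.430290 ≈ 0.301.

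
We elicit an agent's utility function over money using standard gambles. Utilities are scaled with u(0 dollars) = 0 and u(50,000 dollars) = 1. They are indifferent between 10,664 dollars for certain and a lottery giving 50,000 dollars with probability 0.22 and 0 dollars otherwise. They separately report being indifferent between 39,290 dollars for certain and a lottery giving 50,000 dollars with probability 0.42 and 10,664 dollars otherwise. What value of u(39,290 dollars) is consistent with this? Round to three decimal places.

The first gamble pins u(10,664 dollars): it must equal 0.22·1 + 0.78·0 = 0.22.
Then u(39,290 dollars) = 0.42·u(50,000 dollars) + 0.58·u(10,664 dollars) = 0.42·1.00 + 0.58·0.22 = 0.5476.

0.548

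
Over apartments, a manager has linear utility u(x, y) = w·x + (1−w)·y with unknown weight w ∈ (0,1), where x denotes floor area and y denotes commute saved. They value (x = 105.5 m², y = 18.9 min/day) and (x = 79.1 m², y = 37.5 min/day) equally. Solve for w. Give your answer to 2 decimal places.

u(105.5,18.9) = u(79.1,37.5) means w·105.5 + (1−w)·18.9 = w·79.1 + (1−w)·37.5.
Collecting terms: w·26.4 = (1−w)·18.6.
Hence w = 18.6/(26.4+18.6) = 18.6/45 = 0.41.

w = 0.41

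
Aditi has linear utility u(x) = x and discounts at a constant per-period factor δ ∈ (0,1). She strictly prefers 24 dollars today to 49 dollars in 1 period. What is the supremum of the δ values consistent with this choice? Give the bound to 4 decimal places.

The preference means 24 > δ·49.
So δ < 24/49 = 0.48980.

δ < 0.4898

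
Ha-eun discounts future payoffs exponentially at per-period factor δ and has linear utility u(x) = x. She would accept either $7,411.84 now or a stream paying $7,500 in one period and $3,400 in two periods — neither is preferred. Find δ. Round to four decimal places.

δ ≈ 0.7400

The stream is worth 7500δ + 3400δ² today, so 7500δ + 3400δ² = 7411.84.
Rearranged: 3400δ² + 7500δ − 7411.84 = 0.
By the quadratic formula (taking the positive root), δ = (−7500 + √157051024.00) / 6800 ≈ 0.7400.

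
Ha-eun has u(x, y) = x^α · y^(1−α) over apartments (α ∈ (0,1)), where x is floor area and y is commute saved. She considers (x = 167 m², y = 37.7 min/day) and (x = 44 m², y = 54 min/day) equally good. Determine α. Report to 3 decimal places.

Set the two utilities equal: 167^α·37.7^(1−α) = 44^α·54^(1−α).
(167/44)^α = (54/37.7)^(1−α); take logs: α·ln(167/44) = (1−α)·ln(54/37.7), i.e. α·1.333804 = (1−α)·0.359324.
Thus α·(1.693128) = 0.359324, so α = 0.359324/1.693128 ≈ 0.212.

α ≈ 0.212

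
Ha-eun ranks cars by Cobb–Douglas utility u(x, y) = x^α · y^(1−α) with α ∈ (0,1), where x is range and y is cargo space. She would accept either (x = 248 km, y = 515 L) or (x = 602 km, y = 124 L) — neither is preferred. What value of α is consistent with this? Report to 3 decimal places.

Indifference: 248^α · 515^(1−α) = 602^α · 124^(1−α).
Rearrange to (248/602)^α = (124/515)^(1−α) and take logs: α·-0.886829 = (1−α)·-1.423885.
Thus α·(-2.310714) = -1.423885, so α = -1.423885/-2.310714 ≈ 0.616.

α ≈ 0.616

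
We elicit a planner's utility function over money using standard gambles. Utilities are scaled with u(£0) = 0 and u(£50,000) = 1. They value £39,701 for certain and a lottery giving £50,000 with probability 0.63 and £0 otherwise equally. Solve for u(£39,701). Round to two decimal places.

0.63

u(£39,701) equals the lottery's expected utility: 0.63·1 + 0.37·0 = 0.63.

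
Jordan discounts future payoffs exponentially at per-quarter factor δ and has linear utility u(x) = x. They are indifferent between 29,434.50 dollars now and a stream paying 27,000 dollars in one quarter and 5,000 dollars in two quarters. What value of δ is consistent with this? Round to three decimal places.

Equating present values: 29434.50 = 27000δ + 5000δ².
Rearranged: 5000δ² + 27000δ − 29434.50 = 0.
By the quadratic formula (taking the positive root), δ = (−27000 + √1317690000.00) / 10000 ≈ 0.930.

δ ≈ 0.930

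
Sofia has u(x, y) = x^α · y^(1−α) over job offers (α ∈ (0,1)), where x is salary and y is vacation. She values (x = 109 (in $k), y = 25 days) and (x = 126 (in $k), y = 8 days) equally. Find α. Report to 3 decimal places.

The Cobb–Douglas utilities coincide, so 109^α·25^(1−α) = 126^α·8^(1−α).
Taking logs: α·ln 109 + (1−α)·ln 25 = α·ln 126 + (1−α)·ln 8, i.e. α·-0.144934 = (1−α)·-1.139434.
So α/(1−α) = (-1.139434)/(-0.144934) = 7.861744, and α = 7.861744/8.861744 ≈ 0.887.

α ≈ 0.887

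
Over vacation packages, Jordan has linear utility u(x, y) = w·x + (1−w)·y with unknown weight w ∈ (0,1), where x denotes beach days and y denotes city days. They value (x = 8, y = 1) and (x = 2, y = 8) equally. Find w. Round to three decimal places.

w = 0.538

u(8,1) = u(2,8) means w·8 + (1−w)·1 = w·2 + (1−w)·8.
w·(8−2) = (1−w)·(8−1), i.e. w·6 = (1−w)·7.
So w/(1−w) = 7/6 = 1.1667, giving w = 7/(6+7) = 0.538.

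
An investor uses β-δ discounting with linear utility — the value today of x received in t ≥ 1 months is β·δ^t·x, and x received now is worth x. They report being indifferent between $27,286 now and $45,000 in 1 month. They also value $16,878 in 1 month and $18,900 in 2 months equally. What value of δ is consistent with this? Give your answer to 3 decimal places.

From the later pair, β·δ^1·16878 = β·δ^2·18900; dividing through, δ = 16878/18900 = 0.89302.

δ ≈ 0.893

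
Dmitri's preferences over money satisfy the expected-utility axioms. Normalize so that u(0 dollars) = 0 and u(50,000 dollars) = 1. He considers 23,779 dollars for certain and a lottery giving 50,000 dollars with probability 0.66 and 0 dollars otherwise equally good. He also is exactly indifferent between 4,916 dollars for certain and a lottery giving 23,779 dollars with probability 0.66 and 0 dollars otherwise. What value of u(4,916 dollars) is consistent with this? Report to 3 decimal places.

0.436

From the first indifference, u(23,779 dollars) = 0.66·u(50,000 dollars) + 0.34·u(0 dollars) = 0.66·1 + 0.34·0 = 0.66.
The second indifference gives u(4,916 dollars) = 0.66·u(23,779 dollars) + 0.34·u(0 dollars) = 0.66·0.66 + 0.34·0.00 = 0.4356.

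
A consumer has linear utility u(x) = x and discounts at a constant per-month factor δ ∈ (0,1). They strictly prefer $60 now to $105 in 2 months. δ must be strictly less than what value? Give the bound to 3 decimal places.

The preference means 60 > δ^2·105.
Hence δ^2 < 60/105 = 0.57143, and x ↦ x^(1/2) is increasing on (0,∞).
δ < (60/105)^(1/2) ≈ 0.756.

δ < 0.756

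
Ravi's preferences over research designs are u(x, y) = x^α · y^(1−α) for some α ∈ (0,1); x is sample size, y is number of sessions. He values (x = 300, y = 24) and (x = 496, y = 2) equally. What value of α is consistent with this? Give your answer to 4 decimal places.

α ≈ 0.8317

Indifference: 300^α · 24^(1−α) = 496^α · 2^(1−α).
(300/496)^α = (2/24)^(1−α); take logs: α·ln(300/496) = (1−α)·ln(2/24), i.e. α·-0.5027935 = (1−α)·-2.4849066.
With A = -0.5027935 and B = -2.4849066: α·A = (1−α)·B, so α = B/(A+B) = -2.4849066/-2.9877001 ≈ 0.8317.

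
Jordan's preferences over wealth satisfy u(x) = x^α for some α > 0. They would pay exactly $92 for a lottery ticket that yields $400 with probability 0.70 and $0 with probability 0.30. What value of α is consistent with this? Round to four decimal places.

α ≈ 0.2427

The lottery's expected utility is 0.70·u(400) + 0.30·u(0) = 0.70·400^α (since u(0) = 0 for α > 0).
Indifference: 92^α = 0.70·400^α, so (92/400)^α = 0.70.
α = ln(0.70) / ln(92/400) = -0.3566749/-1.4696760 ≈ 0.2427.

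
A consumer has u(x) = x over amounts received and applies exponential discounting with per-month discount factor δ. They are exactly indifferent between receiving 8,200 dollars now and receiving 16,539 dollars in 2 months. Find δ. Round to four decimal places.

Equating discounted utilities: u(8200) = δ^2·u(16539) ⇒ δ^2 = u(8200)/u(16539).
With u(x) = x: δ^2 = 8200/16539 = 0.49580.
Taking the square root: δ = 0.49580^(1/2) ≈ 0.7041.

δ ≈ 0.7041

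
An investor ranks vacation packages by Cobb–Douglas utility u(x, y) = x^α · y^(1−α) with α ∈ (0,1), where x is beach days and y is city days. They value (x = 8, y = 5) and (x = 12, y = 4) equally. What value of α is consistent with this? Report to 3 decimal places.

α ≈ 0.355

Indifference: 8^α · 5^(1−α) = 12^α · 4^(1−α).
(8/12)^α = (4/5)^(1−α); take logs: α·ln(8/12) = (1−α)·ln(4/5), i.e. α·-0.405465 = (1−α)·-0.223144.
With A = -0.405465 and B = -0.223144: α·A = (1−α)·B, so α = B/(A+B) = -0.223144/-0.628609 ≈ 0.355.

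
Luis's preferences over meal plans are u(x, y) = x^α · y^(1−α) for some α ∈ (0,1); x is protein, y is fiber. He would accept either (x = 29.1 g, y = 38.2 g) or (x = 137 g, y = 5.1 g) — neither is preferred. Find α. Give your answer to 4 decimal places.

α ≈ 0.5652

The Cobb–Douglas utilities coincide, so 29.1^α·38.2^(1−α) = 137^α·5.1^(1−α).
(29.1/137)^α = (5.1/38.2)^(1−α); take logs: α·ln(29.1/137) = (1−α)·ln(5.1/38.2), i.e. α·-1.5492428 = (1−α)·-2.0135950.
So α/(1−α) = (-2.0135950)/(-1.5492428) = 1.2997285, and α = 1.2997285/2.2997285 ≈ 0.5652.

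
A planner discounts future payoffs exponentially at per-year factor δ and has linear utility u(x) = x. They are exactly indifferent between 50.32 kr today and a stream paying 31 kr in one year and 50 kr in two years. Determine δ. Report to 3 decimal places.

δ ≈ 0.740

The stream is worth 31δ + 50δ² today, so 31δ + 50δ² = 50.32.
So 50δ² + 31δ − 50.32 = 0.
δ = (−31 + √(31² + 4·50·50.32)) / (2·50) = (−31 + √11025.00) / 100 ≈ 0.740.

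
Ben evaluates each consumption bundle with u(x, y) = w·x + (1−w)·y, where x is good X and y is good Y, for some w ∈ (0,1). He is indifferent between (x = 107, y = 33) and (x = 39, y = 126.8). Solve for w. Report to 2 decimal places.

w = 0.58

Equating utilities: w·107 + (1−w)·33 = w·39 + (1−w)·126.8.
w·(107−39) = (1−w)·(126.8−33), i.e. w·68 = (1−w)·93.8.
Hence w = 93.8/(68+93.8) = 93.8/161.8 = 0.58.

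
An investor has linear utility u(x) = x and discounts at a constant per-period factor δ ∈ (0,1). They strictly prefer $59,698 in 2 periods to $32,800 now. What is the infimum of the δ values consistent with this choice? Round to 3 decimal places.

Under u(x) = x this choice says 32800 < δ^2·59698.
Hence δ^2 > 32800/59698 = 0.54943, and x ↦ x^(1/2) is increasing on (0,∞).
δ > (32800/59698)^(1/2) ≈ 0.741.

δ > 0.741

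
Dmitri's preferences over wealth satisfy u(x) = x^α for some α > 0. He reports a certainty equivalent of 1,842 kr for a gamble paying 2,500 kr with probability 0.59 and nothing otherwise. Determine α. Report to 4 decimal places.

The lottery's expected utility is 0.59·u(2500) + 0.41·u(0) = 0.59·2500^α (since u(0) = 0 for α > 0).
Indifference: 1842^α = 0.59·2500^α, so (1842/2500)^α = 0.59.
Taking logs: α·ln(1842/2500) = ln(0.59), so α = -0.5276327 / -0.3054388 ≈ 1.7275.

α ≈ 1.7275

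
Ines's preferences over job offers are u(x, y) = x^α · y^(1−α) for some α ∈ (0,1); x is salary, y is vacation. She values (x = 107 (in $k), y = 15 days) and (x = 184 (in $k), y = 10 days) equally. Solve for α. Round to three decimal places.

α ≈ 0.428

The Cobb–Douglas utilities coincide, so 107^α·15^(1−α) = 184^α·10^(1−α).
Taking logs: α·ln 107 + (1−α)·ln 15 = α·ln 184 + (1−α)·ln 10, i.e. α·-0.542107 = (1−α)·-0.405465.
So α/(1−α) = (-0.405465)/(-0.542107) = 0.747943, and α = 0.747943/1.747943 ≈ 0.428.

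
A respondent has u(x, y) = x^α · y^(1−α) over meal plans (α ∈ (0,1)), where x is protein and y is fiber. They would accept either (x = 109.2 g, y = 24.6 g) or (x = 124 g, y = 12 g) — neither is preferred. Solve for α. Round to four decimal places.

α ≈ 0.8496

Indifference: 109.2^α · 24.6^(1−α) = 124^α · 12^(1−α).
Taking logs: α·ln 109.2 + (1−α)·ln 24.6 = α·ln 124 + (1−α)·ln 12, i.e. α·-0.1271005 = (1−α)·-0.7178398.
Thus α·(-0.8449403) = -0.7178398, so α = -0.7178398/-0.8449403 ≈ 0.8496.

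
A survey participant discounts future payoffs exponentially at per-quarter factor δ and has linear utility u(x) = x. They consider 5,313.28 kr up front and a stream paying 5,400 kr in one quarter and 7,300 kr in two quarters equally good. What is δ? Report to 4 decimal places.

δ ≈ 0.5600

Equating present values: 5313.28 = 5400δ + 7300δ².
That is, 7300δ² + 5400δ − 5313.28 = 0, a quadratic in δ.
By the quadratic formula (taking the positive root), δ = (−5400 + √184307776.00) / 14600 ≈ 0.5600.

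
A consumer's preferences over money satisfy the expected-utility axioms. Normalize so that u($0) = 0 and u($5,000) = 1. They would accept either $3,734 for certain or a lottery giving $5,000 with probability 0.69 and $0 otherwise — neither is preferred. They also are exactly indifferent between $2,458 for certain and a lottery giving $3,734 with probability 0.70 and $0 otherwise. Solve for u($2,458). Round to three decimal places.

First, u($3,734) = 0.69·u($5,000) + 0.31·u($0) = 0.69.
The second indifference gives u($2,458) = 0.70·u($3,734) + 0.30·u($0) = 0.70·0.69 + 0.30·0.00 = 0.4830.

0.483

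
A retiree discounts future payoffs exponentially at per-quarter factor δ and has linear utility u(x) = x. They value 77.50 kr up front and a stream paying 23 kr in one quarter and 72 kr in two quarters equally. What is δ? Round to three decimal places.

The stream is worth 23δ + 72δ² today, so 23δ + 72δ² = 77.50.
So 72δ² + 23δ − 77.50 = 0.
By the quadratic formula (taking the positive root), δ = (−23 + √22849.00) / 144 ≈ 0.890.

δ ≈ 0.890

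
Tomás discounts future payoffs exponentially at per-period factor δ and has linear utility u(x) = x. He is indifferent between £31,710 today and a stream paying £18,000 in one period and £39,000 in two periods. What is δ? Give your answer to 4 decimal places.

δ ≈ 0.7000

Present value of the stream is 18000·δ + 39000·δ². Indifference gives 18000δ + 39000δ² = 31710.
So 39000δ² + 18000δ − 31710 = 0.
The positive root is δ = [−18000 + √(18000² + 4·39000·31710)] / (2·39000) = (−18000 + 72600.000)/78000 ≈ 0.7000.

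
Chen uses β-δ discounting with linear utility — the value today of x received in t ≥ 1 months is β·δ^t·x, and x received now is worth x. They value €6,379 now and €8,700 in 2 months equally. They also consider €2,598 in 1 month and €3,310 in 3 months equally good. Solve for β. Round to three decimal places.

The second indifference involves only future payoffs, so β cancels: β·δ^1·2598 = β·δ^3·3310, giving δ^2 = 2598/3310 = 0.78489, so δ = 0.88594.
The first indifference: 6379 = β·δ^2·8700, so β = 6379/(δ^2·8700) = 6379/(0.78489·8700) ≈ 0.934.

β ≈ 0.934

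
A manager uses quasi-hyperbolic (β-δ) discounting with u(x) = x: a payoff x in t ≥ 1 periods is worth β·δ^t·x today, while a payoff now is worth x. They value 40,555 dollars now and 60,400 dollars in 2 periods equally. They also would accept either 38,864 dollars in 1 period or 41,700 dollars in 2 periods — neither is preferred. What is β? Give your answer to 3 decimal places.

β ≈ 0.773

From the later pair, β·δ^1·38864 = β·δ^2·41700; dividing through, δ = 38864/41700 = 0.93199.
The first indifference: 40555 = β·δ^2·60400, so β = 40555/(δ^2·60400) = 40555/(0.86861·60400) ≈ 0.773.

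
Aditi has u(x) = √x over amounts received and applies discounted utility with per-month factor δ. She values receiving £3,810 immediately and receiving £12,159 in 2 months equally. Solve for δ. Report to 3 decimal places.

The payoff in 2 months is discounted by δ^2, so u(3810) = δ^2·u(12159) and δ^2 = u(3810)/u(12159).
With u(x) = √x: δ^2 = √3810/√12159 = √(3810/12159) = 0.55978.
Hence δ = (0.55978)^(1/2) = 0.74818.

δ ≈ 0.748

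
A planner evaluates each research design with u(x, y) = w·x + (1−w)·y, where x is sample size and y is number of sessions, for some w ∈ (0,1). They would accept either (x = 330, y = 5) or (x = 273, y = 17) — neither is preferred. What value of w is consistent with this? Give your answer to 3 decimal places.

Indifference: w·330 + (1−w)·5 = w·273 + (1−w)·17.
Collecting terms: w·57 = (1−w)·12.
So w/(1−w) = 12/57 = 0.2105, giving w = 12/(57+12) = 0.174.

w = 0.174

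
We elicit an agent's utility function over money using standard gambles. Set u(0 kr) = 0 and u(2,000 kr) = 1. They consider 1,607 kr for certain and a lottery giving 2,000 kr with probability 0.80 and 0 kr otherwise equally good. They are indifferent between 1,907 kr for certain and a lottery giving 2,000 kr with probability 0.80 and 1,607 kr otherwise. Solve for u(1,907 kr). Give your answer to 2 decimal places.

The first gamble pins u(1,607 kr): it must equal 0.80·1 + 0.20·0 = 0.80.
Chaining: u(1,907 kr) = 0.80·1.00 + 0.20·0.80 = 0.9600.

0.96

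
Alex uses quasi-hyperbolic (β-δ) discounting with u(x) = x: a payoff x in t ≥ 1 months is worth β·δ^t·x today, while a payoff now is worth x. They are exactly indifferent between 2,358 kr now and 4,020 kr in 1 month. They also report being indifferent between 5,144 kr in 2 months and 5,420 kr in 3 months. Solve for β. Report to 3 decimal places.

β ≈ 0.618

From the later pair, β·δ^2·5144 = β·δ^3·5420; dividing through, δ = 5144/5420 = 0.94908.
The first indifference: 2358 = β·δ·4020, so β = 2358/(δ·4020) = 2358/(0.94908·4020) ≈ 0.618.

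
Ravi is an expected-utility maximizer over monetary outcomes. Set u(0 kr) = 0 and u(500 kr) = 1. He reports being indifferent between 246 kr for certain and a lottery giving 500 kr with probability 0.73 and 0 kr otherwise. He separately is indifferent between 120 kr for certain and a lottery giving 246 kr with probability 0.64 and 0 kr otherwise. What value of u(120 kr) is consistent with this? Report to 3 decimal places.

0.467

First, u(246 kr) = 0.73·u(500 kr) + 0.27·u(0 kr) = 0.73.
The second indifference gives u(120 kr) = 0.64·u(246 kr) + 0.36·u(0 kr) = 0.64·0.73 + 0.36·0.00 = 0.4672.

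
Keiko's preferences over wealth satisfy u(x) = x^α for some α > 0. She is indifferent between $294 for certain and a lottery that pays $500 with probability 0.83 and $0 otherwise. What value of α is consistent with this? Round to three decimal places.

The lottery's expected utility is 0.83·u(500) + 0.17·u(0) = 0.83·500^α (since u(0) = 0 for α > 0).
Setting u(294) equal to that: 294^α = 0.83·500^α ⇒ (294/500)^α = 0.83.
Take logs: α = ln 0.83 / ln(294/500) ≈ 0.35088.

α ≈ 0.351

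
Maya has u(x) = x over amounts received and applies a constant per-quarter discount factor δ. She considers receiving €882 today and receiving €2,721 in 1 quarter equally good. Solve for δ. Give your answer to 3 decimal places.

The payoff in 1 quarter is discounted by δ, so u(882) = δ·u(2721) and δ = u(882)/u(2721).
With u(x) = x: δ = 882/2721 = 0.32415.

δ ≈ 0.324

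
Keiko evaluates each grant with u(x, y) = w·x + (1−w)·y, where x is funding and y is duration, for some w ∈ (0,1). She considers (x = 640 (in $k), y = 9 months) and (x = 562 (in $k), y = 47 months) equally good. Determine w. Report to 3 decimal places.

w = 0.328

u(640,9) = u(562,47) means w·640 + (1−w)·9 = w·562 + (1−w)·47.
Collecting terms: w·78 = (1−w)·38.
The marginal rate of substitution is 38/78, so w = 38/(78+38) = 0.328.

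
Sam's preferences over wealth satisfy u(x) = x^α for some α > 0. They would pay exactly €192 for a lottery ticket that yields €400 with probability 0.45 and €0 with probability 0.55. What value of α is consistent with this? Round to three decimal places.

Since u(0) = 0, the lottery's EU is 0.45·400^α.
Equating: 192^α = 0.45·400^α, i.e. 0.4800^α = 0.45.
Taking logs: α·ln(192/400) = ln(0.45), so α = -0.798508 / -0.733969 ≈ 1.088.

α ≈ 1.088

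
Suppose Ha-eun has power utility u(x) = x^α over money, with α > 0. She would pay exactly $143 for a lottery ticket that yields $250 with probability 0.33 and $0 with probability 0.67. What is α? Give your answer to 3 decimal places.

EU(lottery) = 0.33·250^α + 0.67·0 = 0.33·250^α.
Equating: 143^α = 0.33·250^α, i.e. 0.5720^α = 0.33.
Taking logs: α·ln(143/250) = ln(0.33), so α = -1.108663 / -0.558616 ≈ 1.985.

α ≈ 1.985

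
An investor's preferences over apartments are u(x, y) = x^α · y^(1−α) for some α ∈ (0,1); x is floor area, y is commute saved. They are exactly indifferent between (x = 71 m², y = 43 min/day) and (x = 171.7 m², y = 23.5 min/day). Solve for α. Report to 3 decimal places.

The Cobb–Douglas utilities coincide, so 71^α·43^(1−α) = 171.7^α·23.5^(1−α).
(71/171.7)^α = (23.5/43)^(1−α); take logs: α·ln(71/171.7) = (1−α)·ln(23.5/43), i.e. α·-0.883069 = (1−α)·-0.604200.
So α/(1−α) = (-0.604200)/(-0.883069) = 0.684205, and α = 0.684205/1.684205 ≈ 0.406.

α ≈ 0.406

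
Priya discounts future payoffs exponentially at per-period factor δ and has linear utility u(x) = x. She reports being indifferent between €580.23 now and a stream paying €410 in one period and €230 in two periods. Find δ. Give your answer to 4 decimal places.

Present value of the stream is 410·δ + 230·δ². Indifference gives 410δ + 230δ² = 580.23.
So 230δ² + 410δ − 580.23 = 0.
The positive root is δ = [−410 + √(410² + 4·230·580.23)] / (2·230) = (−410 + 837.802)/460 ≈ 0.9300.

δ ≈ 0.9300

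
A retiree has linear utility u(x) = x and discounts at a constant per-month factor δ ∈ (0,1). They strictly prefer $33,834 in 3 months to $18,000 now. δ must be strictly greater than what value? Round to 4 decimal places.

Under u(x) = x this choice says 18000 < δ^3·33834.
So δ^3 > 18000/33834 = 0.53201; taking the cube root of both positive sides preserves the inequality.
δ > (18000/33834)^(1/3) ≈ 0.8103.

δ > 0.8103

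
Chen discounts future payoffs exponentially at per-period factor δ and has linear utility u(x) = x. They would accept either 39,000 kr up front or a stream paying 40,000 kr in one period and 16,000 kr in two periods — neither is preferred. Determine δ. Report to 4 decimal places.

δ ≈ 0.7500

Present value of the stream is 40000·δ + 16000·δ². Indifference gives 40000δ + 16000δ² = 39000.
That is, 16000δ² + 40000δ − 39000 = 0, a quadratic in δ.
δ = (−40000 + √(40000² + 4·16000·39000)) / (2·16000) = (−40000 + √4096000000.00) / 32000 ≈ 0.7500.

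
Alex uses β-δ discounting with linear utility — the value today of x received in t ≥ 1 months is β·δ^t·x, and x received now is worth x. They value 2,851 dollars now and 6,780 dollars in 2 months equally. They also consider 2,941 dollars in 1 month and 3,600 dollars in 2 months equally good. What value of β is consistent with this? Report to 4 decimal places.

β ≈ 0.6301

Both payoffs in the second observation are in the future, so β drops out: δ^1·2941 = δ^2·3600 ⇒ δ = 2941/3600 = 0.81694.
Substituting δ into 2851 = β·δ^2·6780: β = 2851/(4524.960) ≈ 0.6301.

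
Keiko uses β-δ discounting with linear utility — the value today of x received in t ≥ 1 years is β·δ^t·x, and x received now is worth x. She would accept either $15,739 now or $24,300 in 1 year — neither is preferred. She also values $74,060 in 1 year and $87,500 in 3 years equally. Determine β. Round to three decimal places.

β ≈ 0.704

From the later pair, β·δ^1·74060 = β·δ^3·87500; dividing through, δ^2 = 74060/87500 = 0.84640, so δ = 0.92000.
The first indifference: 15739 = β·δ·24300, so β = 15739/(δ·24300) = 15739/(0.92000·24300) ≈ 0.704.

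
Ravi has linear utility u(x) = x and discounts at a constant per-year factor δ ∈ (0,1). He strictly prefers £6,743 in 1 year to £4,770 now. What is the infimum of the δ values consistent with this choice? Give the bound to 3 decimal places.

The preference means 4770 < δ·6743.
Dividing through by 6743 gives δ > 0.70740.

δ > 0.707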